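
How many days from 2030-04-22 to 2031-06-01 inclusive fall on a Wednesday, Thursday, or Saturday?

174

2030-04-22 is a Monday.
From 2030-04-22 to 2031-06-01 is 406 days inclusive.
406 = 7 × 58, so the span is exactly 58 full weeks.
Each full week contributes 3 days from the set (Wed, Thu, Sat): 58 × 3 = 174.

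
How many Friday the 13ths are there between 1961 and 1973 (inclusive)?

Friday-the-13ths by year:
1961: Jan, Oct
1962: Apr, Jul
1963: Sep, Dec
1964: Mar, Nov
1965: Aug
1966: May
1967: Jan, Oct
1968: Sep, Dec
1969: Jun
1970: Feb, Mar, Nov
1971: Aug
1972: Oct
1973: Apr, Jul

22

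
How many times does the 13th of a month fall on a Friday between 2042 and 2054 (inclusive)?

23

Friday-the-13ths by year:
2042: Jun
2043: Feb, Mar, Nov
2044: May
2045: Jan, Oct
2046: Apr, Jul
2047: Sep, Dec
2048: Mar, Nov
2049: Aug
2050: May
2051: Jan, Oct
2052: Sep, Dec
2053: Jun
2054: Feb, Mar, Nov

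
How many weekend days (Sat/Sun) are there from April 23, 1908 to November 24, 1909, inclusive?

April 23, 1908 is a Thursday.
That's 581 days from start to end, counting both.
581 = 7 × 83, so the span is exactly 83 full weeks.
Each full week contributes 2 weekend days (Sat, Sun): 83 × 2 = 166.
Total: 166.

166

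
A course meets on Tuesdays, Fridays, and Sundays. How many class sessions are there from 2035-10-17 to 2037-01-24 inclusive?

2035-10-17 is a Wednesday.
The range spans 466 days (inclusive of both endpoints).
466 = 7 × 66 + 4, so there are 66 full weeks plus 4 extra days.
Each full week contributes 3 days from the set (Tue, Fri, Sun): 66 × 3 = 198.
The 4 extra days are Wednesday, Thursday, Friday, Saturday — 1 of them qualifies.
Total: 198 + 1 = 199.

199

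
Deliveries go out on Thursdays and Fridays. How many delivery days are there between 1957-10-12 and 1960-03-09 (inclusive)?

1957-10-12 is a Saturday.
That's 880 days from start to end, counting both.
880 = 7 × 125 + 5, so there are 125 full weeks plus 5 extra days.
Each full week contributes 2 days from the set (Thu, Fri): 125 × 2 = 250.
The 5 extra days are Saturday, Sunday, Monday, Tuesday, Wednesday — none qualify.
Total: 250 + 0 = 250.

250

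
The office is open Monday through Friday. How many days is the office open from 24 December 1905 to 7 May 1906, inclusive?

24 December 1905 is a Sunday.
The range spans 135 days (inclusive of both endpoints).
135 = 7 × 19 + 2, so there are 19 full weeks plus 2 extra days.
Each full week contributes 5 weekdays (Mon–Fri): 19 × 5 = 95.
The 2 extra days are Sun, Mon — 1 of them qualifies.
Total: 95 + 1 = 96.

96 weekdays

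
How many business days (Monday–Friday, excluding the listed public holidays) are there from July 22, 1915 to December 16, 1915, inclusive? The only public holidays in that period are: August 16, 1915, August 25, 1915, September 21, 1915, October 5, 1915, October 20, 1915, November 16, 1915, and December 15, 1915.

July 22, 1915 is a Thursday.
From July 22, 1915 to December 16, 1915 is 148 days inclusive.
148 = 7 × 21 + 1, so there are 21 full weeks plus 1 extra day.
Each full week contributes 5 weekdays (Mon–Fri): 21 × 5 = 105.
The 1 extra day is Thu — 1 of them qualifies.
Total: 105 + 1 = 106.
Holidays: August 16, 1915 (Mon); August 25, 1915 (Wed); September 21, 1915 (Tue); October 5, 1915 (Tue); October 20, 1915 (Wed); November 16, 1915 (Tue); December 15, 1915 (Wed).
All 7 holidays fall on weekdays, so subtract 7.
Business days: 106 − 7 = 99.

99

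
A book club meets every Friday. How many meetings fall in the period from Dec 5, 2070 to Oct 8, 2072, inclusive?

97 Fridays

Dec 5, 2070 is a Friday.
The range spans 674 days (inclusive of both endpoints).
674 = 7 × 96 + 2, so there are 96 full weeks plus 2 extra days.
Each full week contributes one Friday: 96 so far.
The 2 extra days are Fri, Sat — 1 of them qualifies.
Total: 96 + 1 = 97.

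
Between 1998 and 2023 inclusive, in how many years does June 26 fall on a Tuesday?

Day of week of June 26 in each year:
1998: Fri, 1999: Sat, 2000: Mon, 2001: Tue ✓, 2002: Wed, 2003: Thu, 2004: Sat, 2005: Sun, 2006: Mon, 2007: Tue ✓, 2008: Thu, 2009: Fri, 2010: Sat, 2011: Sun, 2012: Tue ✓, 2013: Wed, 2014: Thu, 2015: Fri, 2016: Sun, 2017: Mon, 2018: Tue ✓, 2019: Wed, 2020: Fri, 2021: Sat, 2022: Sun, 2023: Mon
Tuesdays: 2001, 2007, 2012, 2018.

4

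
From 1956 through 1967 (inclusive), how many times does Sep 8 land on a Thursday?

2

Day of week of September 8 in each year:
1956: Sat, 1957: Sun, 1958: Mon, 1959: Tue, 1960: Thu ✓, 1961: Fri, 1962: Sat, 1963: Sun, 1964: Tue, 1965: Wed, 1966: Thu ✓, 1967: Fri
Thursdays: 1960, 1966.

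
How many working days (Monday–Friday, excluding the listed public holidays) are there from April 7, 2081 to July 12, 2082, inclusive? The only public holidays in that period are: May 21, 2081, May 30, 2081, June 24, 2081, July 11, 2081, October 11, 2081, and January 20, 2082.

325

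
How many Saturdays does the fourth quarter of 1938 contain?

14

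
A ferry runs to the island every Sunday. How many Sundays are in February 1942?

1942-02-01 is a Sunday.
That's 28 days from start to end, counting both.
28 = 7 × 4, so the span is exactly 4 full weeks.
Each full week contributes one Sunday: 4 so far.
Total: 4.

4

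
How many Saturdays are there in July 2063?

1 July 2063 is a Sunday.
The range spans 31 days (inclusive of both endpoints).
31 = 7 × 4 + 3, so there are 4 full weeks plus 3 extra days.
Each full week contributes one Saturday: 4 so far.
The 3 extra days are Sun, Mon, Tue — none qualify.
Total: 4 + 0 = 4.

4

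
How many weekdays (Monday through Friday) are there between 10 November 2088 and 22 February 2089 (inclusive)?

10 November 2088 is a Wednesday.
From 10 November 2088 to 22 February 2089 is 105 days inclusive.
105 = 7 × 15, so the span is exactly 15 full weeks.
Each full week contributes 5 weekdays (Mon–Fri): 15 × 5 = 75.

75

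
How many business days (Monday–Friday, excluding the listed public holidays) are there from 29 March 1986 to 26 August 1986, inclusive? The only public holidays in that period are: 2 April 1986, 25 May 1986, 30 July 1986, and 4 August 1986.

29 March 1986 is a Saturday.
The range spans 151 days (inclusive of both endpoints).
151 = 7 × 21 + 4, so there are 21 full weeks plus 4 extra days.
Each full week contributes 5 weekdays (Mon–Fri): 21 × 5 = 105.
The 4 extra days are Sat, Sun, Mon, Tue — 2 of them qualify.
Total: 105 + 2 = 107.
Holidays: 2 April 1986 (Wed); 25 May 1986 (Sun); 30 July 1986 (Wed); 4 August 1986 (Mon).
3 of the 4 holidays fall on weekdays; the rest are weekends and were already excluded.
Business days: 107 − 3 = 104.

104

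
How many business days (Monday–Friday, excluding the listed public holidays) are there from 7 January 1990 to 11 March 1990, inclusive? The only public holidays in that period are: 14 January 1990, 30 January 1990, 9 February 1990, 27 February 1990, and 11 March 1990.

42

7 January 1990 is a Sunday.
That's 64 days from start to end, counting both.
64 = 7 × 9 + 1, so there are 9 full weeks plus 1 extra day.
Each full week contributes 5 weekdays (Mon–Fri): 9 × 5 = 45.
The 1 extra day is Sun — none qualify.
Total: 45 + 0 = 45.
Holidays: 14 January 1990 (Sun); 30 January 1990 (Tue); 9 February 1990 (Fri); 27 February 1990 (Tue); 11 March 1990 (Sun).
3 of the 5 holidays fall on weekdays; the rest are weekends and were already excluded.
Business days: 45 − 3 = 42.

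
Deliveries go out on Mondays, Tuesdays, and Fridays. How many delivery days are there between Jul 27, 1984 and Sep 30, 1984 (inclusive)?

Jul 27, 1984 is a Friday.
The range spans 66 days (inclusive of both endpoints).
66 = 7 × 9 + 3, so there are 9 full weeks plus 3 extra days.
Each full week contributes 3 days from the set (Mon, Tue, Fri): 9 × 3 = 27.
The 3 extra days are Fri, Sat, Sun — 1 of them qualifies.
Total: 27 + 1 = 28.

28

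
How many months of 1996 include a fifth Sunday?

4

A month has five Sundays exactly when Sunday falls within its first (length − 28) days.
Jan: 31 days, starts Mon → 5 of Mon, Tue, Wed
Feb: 29 days, starts Thu → 5 of Thu
Mar: 31 days, starts Fri → 5 of Fri, Sat, Sun ✓
Apr: 30 days, starts Mon → 5 of Mon, Tue
May: 31 days, starts Wed → 5 of Wed, Thu, Fri
Jun: 30 days, starts Sat → 5 of Sat, Sun ✓
Jul: 31 days, starts Mon → 5 of Mon, Tue, Wed
Aug: 31 days, starts Thu → 5 of Thu, Fri, Sat
Sep: 30 days, starts Sun → 5 of Sun, Mon ✓
Oct: 31 days, starts Tue → 5 of Tue, Wed, Thu
Nov: 30 days, starts Fri → 5 of Fri, Sat
Dec: 31 days, starts Sun → 5 of Sun, Mon, Tue ✓
Months with five Sundays: Mar, Jun, Sep, Dec.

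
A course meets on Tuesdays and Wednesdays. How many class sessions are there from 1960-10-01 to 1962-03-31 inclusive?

156

1960-10-01 is a Saturday.
From 1960-10-01 to 1962-03-31 is 547 days inclusive.
547 = 7 × 78 + 1, so there are 78 full weeks plus 1 extra day.
Each full week contributes 2 days from the set (Tue, Wed): 78 × 2 = 156.
The 1 extra day is Saturday — none qualify.
Total: 156 + 0 = 156.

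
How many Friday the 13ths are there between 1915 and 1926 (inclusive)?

Friday-the-13ths by year:
1915: Aug
1916: Oct
1917: Apr, Jul
1918: Sep, Dec
1919: Jun
1920: Feb, Aug
1921: May
1922: Jan, Oct
1923: Apr, Jul
1924: Jun
1925: Feb, Mar, Nov
1926: Aug

19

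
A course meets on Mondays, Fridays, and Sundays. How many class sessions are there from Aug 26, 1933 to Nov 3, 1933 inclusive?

Aug 26, 1933 is a Saturday.
That's 70 days from start to end, counting both.
70 = 7 × 10, so the span is exactly 10 full weeks.
Each full week contributes 3 days from the set (Mon, Fri, Sun): 10 × 3 = 30.
Total: 30.

30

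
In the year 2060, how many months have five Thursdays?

A month has five Thursdays exactly when Thursday falls within its first (length − 28) days.
Jan: 31 days, starts Thu → 5 of Thu, Fri, Sat ✓
Feb: 29 days, starts Sun → 5 of Sun
Mar: 31 days, starts Mon → 5 of Mon, Tue, Wed
Apr: 30 days, starts Thu → 5 of Thu, Fri ✓
May: 31 days, starts Sat → 5 of Sat, Sun, Mon
Jun: 30 days, starts Tue → 5 of Tue, Wed
Jul: 31 days, starts Thu → 5 of Thu, Fri, Sat ✓
Aug: 31 days, starts Sun → 5 of Sun, Mon, Tue
Sep: 30 days, starts Wed → 5 of Wed, Thu ✓
Oct: 31 days, starts Fri → 5 of Fri, Sat, Sun
Nov: 30 days, starts Mon → 5 of Mon, Tue
Dec: 31 days, starts Wed → 5 of Wed, Thu, Fri ✓
Months with five Thursdays: Jan, Apr, Jul, Sep, Dec.

5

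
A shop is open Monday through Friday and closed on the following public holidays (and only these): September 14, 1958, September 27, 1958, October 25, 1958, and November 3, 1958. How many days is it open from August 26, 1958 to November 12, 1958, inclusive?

August 26, 1958 is a Tuesday.
From August 26, 1958 to November 12, 1958 is 79 days inclusive.
79 = 7 × 11 + 2, so there are 11 full weeks plus 2 extra days.
Each full week contributes 5 weekdays (Mon–Fri): 11 × 5 = 55.
The 2 extra days are Tuesday, Wednesday — 2 of them qualify.
Total: 55 + 2 = 57.
Holidays: September 14, 1958 (Sun); September 27, 1958 (Sat); October 25, 1958 (Sat); November 3, 1958 (Mon).
1 of the 4 holidays fall on weekdays; the rest are weekends and were already excluded.
Business days: 57 − 1 = 56.

56 working days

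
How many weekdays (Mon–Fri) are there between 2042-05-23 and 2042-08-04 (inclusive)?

2042-05-23 is a Friday.
The range spans 74 days (inclusive of both endpoints).
74 = 7 × 10 + 4, so there are 10 full weeks plus 4 extra days.
Each full week contributes 5 weekdays (Mon–Fri): 10 × 5 = 50.
The 4 extra days are Fri, Sat, Sun, Mon — 2 of them qualify.
Total: 50 + 2 = 52.

52 weekdays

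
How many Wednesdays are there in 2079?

52

2079-01-01 is a Sunday.
That's 365 days from start to end, counting both.
365 = 7 × 52 + 1, so there are 52 full weeks plus 1 extra day.
Each full week contributes one Wednesday: 52 so far.
The 1 extra day is Sunday — none qualify.
Total: 52 + 0 = 52.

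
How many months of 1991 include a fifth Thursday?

4

A month has five Thursdays exactly when Thursday falls within its first (length − 28) days.
Jan: 31 days, starts Tue → 5 of Tue, Wed, Thu ✓
Feb: 28 days, starts Fri → 5 of (none)
Mar: 31 days, starts Fri → 5 of Fri, Sat, Sun
Apr: 30 days, starts Mon → 5 of Mon, Tue
May: 31 days, starts Wed → 5 of Wed, Thu, Fri ✓
Jun: 30 days, starts Sat → 5 of Sat, Sun
Jul: 31 days, starts Mon → 5 of Mon, Tue, Wed
Aug: 31 days, starts Thu → 5 of Thu, Fri, Sat ✓
Sep: 30 days, starts Sun → 5 of Sun, Mon
Oct: 31 days, starts Tue → 5 of Tue, Wed, Thu ✓
Nov: 30 days, starts Fri → 5 of Fri, Sat
Dec: 31 days, starts Sun → 5 of Sun, Mon, Tue
Months with five Thursdays: Jan, May, Aug, Oct.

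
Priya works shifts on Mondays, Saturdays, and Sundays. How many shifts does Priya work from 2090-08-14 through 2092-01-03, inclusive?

217

2090-08-14 is a Monday.
The range spans 508 days (inclusive of both endpoints).
508 = 7 × 72 + 4, so there are 72 full weeks plus 4 extra days.
Each full week contributes 3 days from the set (Mon, Sat, Sun): 72 × 3 = 216.
The 4 extra days are Monday, Tuesday, Wednesday, Thursday — 1 of them qualifies.
Total: 216 + 1 = 217.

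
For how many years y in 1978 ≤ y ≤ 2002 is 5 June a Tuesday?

Day of week of June 5 in each year:
1978: Mon, 1979: Tue ✓, 1980: Thu, 1981: Fri, 1982: Sat, 1983: Sun, 1984: Tue ✓, 1985: Wed, 1986: Thu, 1987: Fri, 1988: Sun, 1989: Mon, 1990: Tue ✓, 1991: Wed, 1992: Fri, 1993: Sat, 1994: Sun, 1995: Mon, 1996: Wed, 1997: Thu, 1998: Fri, 1999: Sat, 2000: Mon, 2001: Tue ✓, 2002: Wed
Tuesdays: 1979, 1984, 1990, 2001.

4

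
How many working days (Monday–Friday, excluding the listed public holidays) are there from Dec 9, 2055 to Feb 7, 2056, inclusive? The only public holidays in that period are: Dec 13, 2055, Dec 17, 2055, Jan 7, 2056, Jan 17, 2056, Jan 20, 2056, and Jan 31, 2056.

Dec 9, 2055 is a Thursday.
That's 61 days from start to end, counting both.
61 = 7 × 8 + 5, so there are 8 full weeks plus 5 extra days.
Each full week contributes 5 weekdays (Mon–Fri): 8 × 5 = 40.
The 5 extra days are Thu, Fri, Sat, Sun, Mon — 3 of them qualify.
Total: 40 + 3 = 43.
Holidays: Dec 13, 2055 (Mon); Dec 17, 2055 (Fri); Jan 7, 2056 (Fri); Jan 17, 2056 (Mon); Jan 20, 2056 (Thu); Jan 31, 2056 (Mon).
All 6 holidays fall on weekdays, so subtract 6.
Business days: 43 − 6 = 37.

37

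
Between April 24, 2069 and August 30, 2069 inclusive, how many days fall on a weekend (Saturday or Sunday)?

April 24, 2069 is a Wednesday.
From April 24, 2069 to August 30, 2069 is 129 days inclusive.
129 = 7 × 18 + 3, so there are 18 full weeks plus 3 extra days.
Each full week contributes 2 weekend days (Sat, Sun): 18 × 2 = 36.
The 3 extra days are Wednesday, Thursday, Friday — none qualify.
Total: 36 + 0 = 36.

36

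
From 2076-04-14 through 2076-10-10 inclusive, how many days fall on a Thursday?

26 Thursdays

2076-04-14 is a Tuesday.
The range spans 180 days (inclusive of both endpoints).
180 = 7 × 25 + 5, so there are 25 full weeks plus 5 extra days.
Each full week contributes one Thursday: 25 so far.
The 5 extra days are Tuesday, Wednesday, Thursday, Friday, Saturday — 1 of them qualifies.
Total: 25 + 1 = 26.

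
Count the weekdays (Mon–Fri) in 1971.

261

Jan 1, 1971 is a Friday.
From Jan 1, 1971 to Dec 31, 1971 is 365 days inclusive.
365 = 7 × 52 + 1, so there are 52 full weeks plus 1 extra day.
Each full week contributes 5 weekdays (Mon–Fri): 52 × 5 = 260.
The 1 extra day is Fri — 1 of them qualifies.
Total: 260 + 1 = 261.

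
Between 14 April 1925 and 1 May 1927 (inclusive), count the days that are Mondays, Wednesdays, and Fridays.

320

14 April 1925 is a Tuesday.
From 14 April 1925 to 1 May 1927 is 748 days inclusive.
748 = 7 × 106 + 6, so there are 106 full weeks plus 6 extra days.
Each full week contributes 3 days from the set (Mon, Wed, Fri): 106 × 3 = 318.
The 6 extra days are Tue, Wed, Thu, Fri, Sat, Sun — 2 of them qualify.
Total: 318 + 2 = 320.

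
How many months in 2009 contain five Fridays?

4

A month has five Fridays exactly when Friday falls within its first (length − 28) days.
Jan: 31 days, starts Thu → 5 of Thu, Fri, Sat ✓
Feb: 28 days, starts Sun → 5 of (none)
Mar: 31 days, starts Sun → 5 of Sun, Mon, Tue
Apr: 30 days, starts Wed → 5 of Wed, Thu
May: 31 days, starts Fri → 5 of Fri, Sat, Sun ✓
Jun: 30 days, starts Mon → 5 of Mon, Tue
Jul: 31 days, starts Wed → 5 of Wed, Thu, Fri ✓
Aug: 31 days, starts Sat → 5 of Sat, Sun, Mon
Sep: 30 days, starts Tue → 5 of Tue, Wed
Oct: 31 days, starts Thu → 5 of Thu, Fri, Sat ✓
Nov: 30 days, starts Sun → 5 of Sun, Mon
Dec: 31 days, starts Tue → 5 of Tue, Wed, Thu
Months with five Fridays: Jan, May, Jul, Oct.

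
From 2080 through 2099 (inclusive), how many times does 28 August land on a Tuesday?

3

Day of week of August 28 in each year:
2080: Wed, 2081: Thu, 2082: Fri, 2083: Sat, 2084: Mon, 2085: Tue ✓, 2086: Wed, 2087: Thu, 2088: Sat, 2089: Sun, 2090: Mon, 2091: Tue ✓, 2092: Thu, 2093: Fri, 2094: Sat, 2095: Sun, 2096: Tue ✓, 2097: Wed, 2098: Thu, 2099: Fri
Tuesdays: 2085, 2091, 2096.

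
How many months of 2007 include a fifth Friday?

A month has five Fridays exactly when Friday falls within its first (length − 28) days.
Jan: 31 days, starts Mon → 5 of Mon, Tue, Wed
Feb: 28 days, starts Thu → 5 of (none)
Mar: 31 days, starts Thu → 5 of Thu, Fri, Sat ✓
Apr: 30 days, starts Sun → 5 of Sun, Mon
May: 31 days, starts Tue → 5 of Tue, Wed, Thu
Jun: 30 days, starts Fri → 5 of Fri, Sat ✓
Jul: 31 days, starts Sun → 5 of Sun, Mon, Tue
Aug: 31 days, starts Wed → 5 of Wed, Thu, Fri ✓
Sep: 30 days, starts Sat → 5 of Sat, Sun
Oct: 31 days, starts Mon → 5 of Mon, Tue, Wed
Nov: 30 days, starts Thu → 5 of Thu, Fri ✓
Dec: 31 days, starts Sat → 5 of Sat, Sun, Mon
Months with five Fridays: Mar, Jun, Aug, Nov.

4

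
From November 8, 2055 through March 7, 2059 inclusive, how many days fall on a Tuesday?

November 8, 2055 is a Monday.
From November 8, 2055 to March 7, 2059 is 1216 days inclusive.
1216 = 7 × 173 + 5, so there are 173 full weeks plus 5 extra days.
Each full week contributes one Tuesday: 173 so far.
The 5 extra days are Mon, Tue, Wed, Thu, Fri — 1 of them qualifies.
Total: 173 + 1 = 174.

174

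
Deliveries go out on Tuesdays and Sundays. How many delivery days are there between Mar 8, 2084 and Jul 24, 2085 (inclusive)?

Mar 8, 2084 is a Wednesday.
From Mar 8, 2084 to Jul 24, 2085 is 504 days inclusive.
504 = 7 × 72, so the span is exactly 72 full weeks.
Each full week contributes 2 days from the set (Tue, Sun): 72 × 2 = 144.
Total: 144.

144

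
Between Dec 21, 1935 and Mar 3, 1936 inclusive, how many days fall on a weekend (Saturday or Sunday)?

Dec 21, 1935 is a Saturday.
From Dec 21, 1935 to Mar 3, 1936 is 74 days inclusive.
74 = 7 × 10 + 4, so there are 10 full weeks plus 4 extra days.
Each full week contributes 2 weekend days (Sat, Sun): 10 × 2 = 20.
The 4 extra days are Saturday, Sunday, Monday, Tuesday — 2 of them qualify.
Total: 20 + 2 = 22.

22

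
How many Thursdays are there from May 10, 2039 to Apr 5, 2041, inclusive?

100

May 10, 2039 is a Tuesday.
The range spans 697 days (inclusive of both endpoints).
697 = 7 × 99 + 4, so there are 99 full weeks plus 4 extra days.
Each full week contributes one Thursday: 99 so far.
The 4 extra days are Tuesday, Wednesday, Thursday, Friday — 1 of them qualifies.
Total: 99 + 1 = 100.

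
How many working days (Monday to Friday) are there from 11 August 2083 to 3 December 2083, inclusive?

83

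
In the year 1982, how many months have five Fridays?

A month has five Fridays exactly when Friday falls within its first (length − 28) days.
Jan: 31 days, starts Fri → 5 of Fri, Sat, Sun ✓
Feb: 28 days, starts Mon → 5 of (none)
Mar: 31 days, starts Mon → 5 of Mon, Tue, Wed
Apr: 30 days, starts Thu → 5 of Thu, Fri ✓
May: 31 days, starts Sat → 5 of Sat, Sun, Mon
Jun: 30 days, starts Tue → 5 of Tue, Wed
Jul: 31 days, starts Thu → 5 of Thu, Fri, Sat ✓
Aug: 31 days, starts Sun → 5 of Sun, Mon, Tue
Sep: 30 days, starts Wed → 5 of Wed, Thu
Oct: 31 days, starts Fri → 5 of Fri, Sat, Sun ✓
Nov: 30 days, starts Mon → 5 of Mon, Tue
Dec: 31 days, starts Wed → 5 of Wed, Thu, Fri ✓
Months with five Fridays: Jan, Apr, Jul, Oct, Dec.

5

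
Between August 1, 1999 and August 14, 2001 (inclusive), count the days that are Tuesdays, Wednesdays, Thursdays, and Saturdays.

August 1, 1999 is a Sunday.
From August 1, 1999 to August 14, 2001 is 745 days inclusive.
745 = 7 × 106 + 3, so there are 106 full weeks plus 3 extra days.
Each full week contributes 4 days from the set (Tue, Wed, Thu, Sat): 106 × 4 = 424.
The 3 extra days are Sun, Mon, Tue — 1 of them qualifies.
Total: 424 + 1 = 425.

425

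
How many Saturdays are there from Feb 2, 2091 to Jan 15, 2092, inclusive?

50

Feb 2, 2091 is a Friday.
The range spans 348 days (inclusive of both endpoints).
348 = 7 × 49 + 5, so there are 49 full weeks plus 5 extra days.
Each full week contributes one Saturday: 49 so far.
The 5 extra days are Friday, Saturday, Sunday, Monday, Tuesday — 1 of them qualifies.
Total: 49 + 1 = 50.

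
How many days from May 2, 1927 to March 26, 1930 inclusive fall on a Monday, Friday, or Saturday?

May 2, 1927 is a Monday.
That's 1060 days from start to end, counting both.
1060 = 7 × 151 + 3, so there are 151 full weeks plus 3 extra days.
Each full week contributes 3 days from the set (Mon, Fri, Sat): 151 × 3 = 453.
The 3 extra days are Mon, Tue, Wed — 1 of them qualifies.
Total: 453 + 1 = 454.

454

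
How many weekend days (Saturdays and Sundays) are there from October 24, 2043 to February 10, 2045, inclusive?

136

October 24, 2043 is a Saturday.
From October 24, 2043 to February 10, 2045 is 476 days inclusive.
476 = 7 × 68, so the span is exactly 68 full weeks.
Each full week contributes 2 weekend days (Sat, Sun): 68 × 2 = 136.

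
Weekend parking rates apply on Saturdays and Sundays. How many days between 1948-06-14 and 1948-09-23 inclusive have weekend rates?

1948-06-14 is a Monday.
That's 102 days from start to end, counting both.
102 = 7 × 14 + 4, so there are 14 full weeks plus 4 extra days.
Each full week contributes 2 weekend days (Sat, Sun): 14 × 2 = 28.
The 4 extra days are Mon, Tue, Wed, Thu — none qualify.
Total: 28 + 0 = 28.

28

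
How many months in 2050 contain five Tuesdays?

4

A month has five Tuesdays exactly when Tuesday falls within its first (length − 28) days.
Jan: 31 days, starts Sat → 5 of Sat, Sun, Mon
Feb: 28 days, starts Tue → 5 of (none)
Mar: 31 days, starts Tue → 5 of Tue, Wed, Thu ✓
Apr: 30 days, starts Fri → 5 of Fri, Sat
May: 31 days, starts Sun → 5 of Sun, Mon, Tue ✓
Jun: 30 days, starts Wed → 5 of Wed, Thu
Jul: 31 days, starts Fri → 5 of Fri, Sat, Sun
Aug: 31 days, starts Mon → 5 of Mon, Tue, Wed ✓
Sep: 30 days, starts Thu → 5 of Thu, Fri
Oct: 31 days, starts Sat → 5 of Sat, Sun, Mon
Nov: 30 days, starts Tue → 5 of Tue, Wed ✓
Dec: 31 days, starts Thu → 5 of Thu, Fri, Sat
Months with five Tuesdays: Mar, May, Aug, Nov.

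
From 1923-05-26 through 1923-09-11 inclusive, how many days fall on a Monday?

1923-05-26 is a Saturday.
That's 109 days from start to end, counting both.
109 = 7 × 15 + 4, so there are 15 full weeks plus 4 extra days.
Each full week contributes one Monday: 15 so far.
The 4 extra days are Saturday, Sunday, Monday, Tuesday — 1 of them qualifies.
Total: 15 + 1 = 16.

16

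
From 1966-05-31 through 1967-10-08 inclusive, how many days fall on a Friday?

71 Fridays

1966-05-31 is a Tuesday.
The range spans 496 days (inclusive of both endpoints).
496 = 7 × 70 + 6, so there are 70 full weeks plus 6 extra days.
Each full week contributes one Friday: 70 so far.
The 6 extra days are Tuesday, Wednesday, Thursday, Friday, Saturday, Sunday — 1 of them qualifies.
Total: 70 + 1 = 71.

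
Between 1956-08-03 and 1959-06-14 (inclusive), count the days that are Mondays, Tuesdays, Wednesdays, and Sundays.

597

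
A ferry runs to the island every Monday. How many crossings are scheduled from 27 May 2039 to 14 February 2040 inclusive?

38 Mondays

27 May 2039 is a Friday.
The range spans 264 days (inclusive of both endpoints).
264 = 7 × 37 + 5, so there are 37 full weeks plus 5 extra days.
Each full week contributes one Monday: 37 so far.
The 5 extra days are Friday, Saturday, Sunday, Monday, Tuesday — 1 of them qualifies.
Total: 37 + 1 = 38.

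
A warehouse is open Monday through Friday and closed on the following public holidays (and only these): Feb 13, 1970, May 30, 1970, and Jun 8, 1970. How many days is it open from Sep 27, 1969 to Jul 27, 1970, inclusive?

Sep 27, 1969 is a Saturday.
The range spans 304 days (inclusive of both endpoints).
304 = 7 × 43 + 3, so there are 43 full weeks plus 3 extra days.
Each full week contributes 5 weekdays (Mon–Fri): 43 × 5 = 215.
The 3 extra days are Sat, Sun, Mon — 1 of them qualifies.
Total: 215 + 1 = 216.
Holidays: Feb 13, 1970 (Fri); May 30, 1970 (Sat); Jun 8, 1970 (Mon).
2 of the 3 holidays fall on weekdays; the rest are weekends and were already excluded.
Business days: 216 − 2 = 214.

214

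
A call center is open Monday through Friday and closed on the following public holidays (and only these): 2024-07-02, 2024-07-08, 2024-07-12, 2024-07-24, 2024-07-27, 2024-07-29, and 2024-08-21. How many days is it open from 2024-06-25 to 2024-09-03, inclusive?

45 business days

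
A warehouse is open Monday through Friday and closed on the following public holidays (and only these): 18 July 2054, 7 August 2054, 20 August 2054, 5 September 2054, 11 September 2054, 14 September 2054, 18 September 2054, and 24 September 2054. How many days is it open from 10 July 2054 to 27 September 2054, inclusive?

50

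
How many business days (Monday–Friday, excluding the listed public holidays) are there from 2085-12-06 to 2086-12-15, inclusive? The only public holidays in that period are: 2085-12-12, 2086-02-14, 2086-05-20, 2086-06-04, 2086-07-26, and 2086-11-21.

261

2085-12-06 is a Thursday.
The range spans 375 days (inclusive of both endpoints).
375 = 7 × 53 + 4, so there are 53 full weeks plus 4 extra days.
Each full week contributes 5 weekdays (Mon–Fri): 53 × 5 = 265.
The 4 extra days are Thursday, Friday, Saturday, Sunday — 2 of them qualify.
Total: 265 + 2 = 267.
Holidays: 2085-12-12 (Wed); 2086-02-14 (Thu); 2086-05-20 (Mon); 2086-06-04 (Tue); 2086-07-26 (Fri); 2086-11-21 (Thu).
All 6 holidays fall on weekdays, so subtract 6.
Business days: 267 − 6 = 261.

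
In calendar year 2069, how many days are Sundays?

52

January 1, 2069 is a Tuesday.
The range spans 365 days (inclusive of both endpoints).
365 = 7 × 52 + 1, so there are 52 full weeks plus 1 extra day.
Each full week contributes one Sunday: 52 so far.
The 1 extra day is Tue — none qualify.
Total: 52 + 0 = 52.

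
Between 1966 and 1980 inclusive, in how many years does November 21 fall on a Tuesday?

Day of week of November 21 in each year:
1966: Mon, 1967: Tue ✓, 1968: Thu, 1969: Fri, 1970: Sat, 1971: Sun, 1972: Tue ✓, 1973: Wed, 1974: Thu, 1975: Fri, 1976: Sun, 1977: Mon, 1978: Tue ✓, 1979: Wed, 1980: Fri
Tuesdays: 1967, 1972, 1978.

3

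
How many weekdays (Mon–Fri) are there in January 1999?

21

1999-01-01 is a Friday.
From 1999-01-01 to 1999-01-31 is 31 days inclusive.
31 = 7 × 4 + 3, so there are 4 full weeks plus 3 extra days.
Each full week contributes 5 weekdays (Mon–Fri): 4 × 5 = 20.
The 3 extra days are Fri, Sat, Sun — 1 of them qualifies.
Total: 20 + 1 = 21.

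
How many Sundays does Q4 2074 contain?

13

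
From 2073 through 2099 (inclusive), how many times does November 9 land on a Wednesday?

Day of week of November 9 in each year:
2073: Thu, 2074: Fri, 2075: Sat, 2076: Mon, 2077: Tue, 2078: Wed ✓, 2079: Thu, 2080: Sat, 2081: Sun, 2082: Mon, 2083: Tue, 2084: Thu, 2085: Fri, 2086: Sat, 2087: Sun, 2088: Tue, 2089: Wed ✓, 2090: Thu, 2091: Fri, 2092: Sun, 2093: Mon, 2094: Tue, 2095: Wed ✓, 2096: Fri, 2097: Sat, 2098: Sun, 2099: Mon
Wednesdays: 2078, 2089, 2095.

3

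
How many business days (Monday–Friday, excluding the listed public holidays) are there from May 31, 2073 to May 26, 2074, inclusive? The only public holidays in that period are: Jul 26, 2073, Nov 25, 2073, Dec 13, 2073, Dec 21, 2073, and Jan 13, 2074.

255 business days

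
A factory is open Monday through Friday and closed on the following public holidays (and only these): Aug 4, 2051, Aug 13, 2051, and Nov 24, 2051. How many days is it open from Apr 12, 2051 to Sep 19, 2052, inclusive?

Apr 12, 2051 is a Wednesday.
The range spans 527 days (inclusive of both endpoints).
527 = 7 × 75 + 2, so there are 75 full weeks plus 2 extra days.
Each full week contributes 5 weekdays (Mon–Fri): 75 × 5 = 375.
The 2 extra days are Wednesday, Thursday — 2 of them qualify.
Total: 375 + 2 = 377.
Holidays: Aug 4, 2051 (Fri); Aug 13, 2051 (Sun); Nov 24, 2051 (Fri).
2 of the 3 holidays fall on weekdays; the rest are weekends and were already excluded.
Business days: 377 − 2 = 375.

375 working days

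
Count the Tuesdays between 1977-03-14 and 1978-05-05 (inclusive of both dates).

60 Tuesdays

1977-03-14 is a Monday.
From 1977-03-14 to 1978-05-05 is 418 days inclusive.
418 = 7 × 59 + 5, so there are 59 full weeks plus 5 extra days.
Each full week contributes one Tuesday: 59 so far.
The 5 extra days are Monday, Tuesday, Wednesday, Thursday, Friday — 1 of them qualifies.
Total: 59 + 1 = 60.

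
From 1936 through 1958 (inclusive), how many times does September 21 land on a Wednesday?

3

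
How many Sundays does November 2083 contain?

4

2083-11-01 is a Monday.
That's 30 days from start to end, counting both.
30 = 7 × 4 + 2, so there are 4 full weeks plus 2 extra days.
Each full week contributes one Sunday: 4 so far.
The 2 extra days are Mon, Tue — none qualify.
Total: 4 + 0 = 4.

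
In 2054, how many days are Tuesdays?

52

2054-01-01 is a Thursday.
That's 365 days from start to end, counting both.
365 = 7 × 52 + 1, so there are 52 full weeks plus 1 extra day.
Each full week contributes one Tuesday: 52 so far.
The 1 extra day is Thursday — none qualify.
Total: 52 + 0 = 52.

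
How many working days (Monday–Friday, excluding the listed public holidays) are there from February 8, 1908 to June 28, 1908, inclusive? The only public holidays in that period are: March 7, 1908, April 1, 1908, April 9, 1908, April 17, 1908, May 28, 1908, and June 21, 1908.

February 8, 1908 is a Saturday.
That's 142 days from start to end, counting both.
142 = 7 × 20 + 2, so there are 20 full weeks plus 2 extra days.
Each full week contributes 5 weekdays (Mon–Fri): 20 × 5 = 100.
The 2 extra days are Sat, Sun — none qualify.
Total: 100 + 0 = 100.
Holidays: March 7, 1908 (Sat); April 1, 1908 (Wed); April 9, 1908 (Thu); April 17, 1908 (Fri); May 28, 1908 (Thu); June 21, 1908 (Sun).
4 of the 6 holidays fall on weekdays; the rest are weekends and were already excluded.
Business days: 100 − 4 = 96.

96 working days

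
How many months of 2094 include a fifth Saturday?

4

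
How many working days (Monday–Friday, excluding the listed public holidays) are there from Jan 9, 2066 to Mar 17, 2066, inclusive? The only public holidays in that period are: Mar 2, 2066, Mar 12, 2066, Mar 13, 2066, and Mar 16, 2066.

45 working days

Jan 9, 2066 is a Saturday.
From Jan 9, 2066 to Mar 17, 2066 is 68 days inclusive.
68 = 7 × 9 + 5, so there are 9 full weeks plus 5 extra days.
Each full week contributes 5 weekdays (Mon–Fri): 9 × 5 = 45.
The 5 extra days are Saturday, Sunday, Monday, Tuesday, Wednesday — 3 of them qualify.
Total: 45 + 3 = 48.
Holidays: Mar 2, 2066 (Tue); Mar 12, 2066 (Fri); Mar 13, 2066 (Sat); Mar 16, 2066 (Tue).
3 of the 4 holidays fall on weekdays; the rest are weekends and were already excluded.
Business days: 48 − 3 = 45.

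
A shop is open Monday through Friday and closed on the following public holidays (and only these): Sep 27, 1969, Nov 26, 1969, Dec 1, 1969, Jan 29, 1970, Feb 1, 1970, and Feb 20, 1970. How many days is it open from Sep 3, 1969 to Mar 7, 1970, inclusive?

Sep 3, 1969 is a Wednesday.
From Sep 3, 1969 to Mar 7, 1970 is 186 days inclusive.
186 = 7 × 26 + 4, so there are 26 full weeks plus 4 extra days.
Each full week contributes 5 weekdays (Mon–Fri): 26 × 5 = 130.
The 4 extra days are Wednesday, Thursday, Friday, Saturday — 3 of them qualify.
Total: 130 + 3 = 133.
Holidays: Sep 27, 1969 (Sat); Nov 26, 1969 (Wed); Dec 1, 1969 (Mon); Jan 29, 1970 (Thu); Feb 1, 1970 (Sun); Feb 20, 1970 (Fri).
4 of the 6 holidays fall on weekdays; the rest are weekends and were already excluded.
Business days: 133 − 4 = 129.

129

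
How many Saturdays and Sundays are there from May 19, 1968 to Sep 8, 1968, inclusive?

May 19, 1968 is a Sunday.
From May 19, 1968 to Sep 8, 1968 is 113 days inclusive.
113 = 7 × 16 + 1, so there are 16 full weeks plus 1 extra day.
Each full week contributes 2 weekend days (Sat, Sun): 16 × 2 = 32.
The 1 extra day is Sunday — 1 of them qualifies.
Total: 32 + 1 = 33.

33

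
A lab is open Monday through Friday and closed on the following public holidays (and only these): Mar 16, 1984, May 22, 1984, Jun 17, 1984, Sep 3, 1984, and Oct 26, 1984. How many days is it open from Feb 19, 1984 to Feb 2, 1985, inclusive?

Feb 19, 1984 is a Sunday.
From Feb 19, 1984 to Feb 2, 1985 is 350 days inclusive.
350 = 7 × 50, so the span is exactly 50 full weeks.
Each full week contributes 5 weekdays (Mon–Fri): 50 × 5 = 250.
Total: 250.
Holidays: Mar 16, 1984 (Fri); May 22, 1984 (Tue); Jun 17, 1984 (Sun); Sep 3, 1984 (Mon); Oct 26, 1984 (Fri).
4 of the 5 holidays fall on weekdays; the rest are weekends and were already excluded.
Business days: 250 − 4 = 246.

246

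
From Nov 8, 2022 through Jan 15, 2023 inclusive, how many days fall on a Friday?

Nov 8, 2022 is a Tuesday.
From Nov 8, 2022 to Jan 15, 2023 is 69 days inclusive.
69 = 7 × 9 + 6, so there are 9 full weeks plus 6 extra days.
Each full week contributes one Friday: 9 so far.
The 6 extra days are Tue, Wed, Thu, Fri, Sat, Sun — 1 of them qualifies.
Total: 9 + 1 = 10.

10 Fridays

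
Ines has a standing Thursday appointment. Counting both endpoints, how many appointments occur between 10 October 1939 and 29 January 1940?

10 October 1939 is a Tuesday.
The range spans 112 days (inclusive of both endpoints).
112 = 7 × 16, so the span is exactly 16 full weeks.
Each full week contributes one Thursday: 16 so far.

16 Thursdays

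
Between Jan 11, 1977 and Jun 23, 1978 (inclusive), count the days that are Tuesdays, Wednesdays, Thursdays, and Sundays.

Jan 11, 1977 is a Tuesday.
The range spans 529 days (inclusive of both endpoints).
529 = 7 × 75 + 4, so there are 75 full weeks plus 4 extra days.
Each full week contributes 4 days from the set (Tue, Wed, Thu, Sun): 75 × 4 = 300.
The 4 extra days are Tuesday, Wednesday, Thursday, Friday — 3 of them qualify.
Total: 300 + 3 = 303.

303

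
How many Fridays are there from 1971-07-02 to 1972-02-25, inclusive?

1971-07-02 is a Friday.
That's 239 days from start to end, counting both.
239 = 7 × 34 + 1, so there are 34 full weeks plus 1 extra day.
Each full week contributes one Friday: 34 so far.
The 1 extra day is Friday — 1 of them qualifies.
Total: 34 + 1 = 35.

35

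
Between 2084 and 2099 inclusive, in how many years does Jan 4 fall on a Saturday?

2

Day of week of January 4 in each year:
2084: Tue, 2085: Thu, 2086: Fri, 2087: Sat ✓, 2088: Sun, 2089: Tue, 2090: Wed, 2091: Thu, 2092: Fri, 2093: Sun, 2094: Mon, 2095: Tue, 2096: Wed, 2097: Fri, 2098: Sat ✓, 2099: Sun
Saturdays: 2087, 2098.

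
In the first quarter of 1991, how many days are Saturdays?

13

January 1, 1991 is a Tuesday.
That's 90 days from start to end, counting both.
90 = 7 × 12 + 6, so there are 12 full weeks plus 6 extra days.
Each full week contributes one Saturday: 12 so far.
The 6 extra days are Tuesday, Wednesday, Thursday, Friday, Saturday, Sunday — 1 of them qualifies.
Total: 12 + 1 = 13.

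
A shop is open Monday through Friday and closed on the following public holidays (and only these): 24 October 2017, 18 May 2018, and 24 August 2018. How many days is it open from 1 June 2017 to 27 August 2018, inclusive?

1 June 2017 is a Thursday.
From 1 June 2017 to 27 August 2018 is 453 days inclusive.
453 = 7 × 64 + 5, so there are 64 full weeks plus 5 extra days.
Each full week contributes 5 weekdays (Mon–Fri): 64 × 5 = 320.
The 5 extra days are Thu, Fri, Sat, Sun, Mon — 3 of them qualify.
Total: 320 + 3 = 323.
Holidays: 24 October 2017 (Tue); 18 May 2018 (Fri); 24 August 2018 (Fri).
All 3 holidays fall on weekdays, so subtract 3.
Business days: 323 − 3 = 320.

320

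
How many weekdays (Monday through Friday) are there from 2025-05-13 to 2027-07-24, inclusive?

2025-05-13 is a Tuesday.
That's 803 days from start to end, counting both.
803 = 7 × 114 + 5, so there are 114 full weeks plus 5 extra days.
Each full week contributes 5 weekdays (Mon–Fri): 114 × 5 = 570.
The 5 extra days are Tuesday, Wednesday, Thursday, Friday, Saturday — 4 of them qualify.
Total: 570 + 4 = 574.

574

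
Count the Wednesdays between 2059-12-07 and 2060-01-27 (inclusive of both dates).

7

2059-12-07 is a Sunday.
The range spans 52 days (inclusive of both endpoints).
52 = 7 × 7 + 3, so there are 7 full weeks plus 3 extra days.
Each full week contributes one Wednesday: 7 so far.
The 3 extra days are Sunday, Monday, Tuesday — none qualify.
Total: 7 + 0 = 7.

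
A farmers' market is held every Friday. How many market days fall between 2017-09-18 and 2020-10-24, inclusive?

2017-09-18 is a Monday.
That's 1133 days from start to end, counting both.
1133 = 7 × 161 + 6, so there are 161 full weeks plus 6 extra days.
Each full week contributes one Friday: 161 so far.
The 6 extra days are Monday, Tuesday, Wednesday, Thursday, Friday, Saturday — 1 of them qualifies.
Total: 161 + 1 = 162.

162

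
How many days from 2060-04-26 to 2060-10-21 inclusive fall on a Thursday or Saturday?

2060-04-26 is a Monday.
That's 179 days from start to end, counting both.
179 = 7 × 25 + 4, so there are 25 full weeks plus 4 extra days.
Each full week contributes 2 days from the set (Thu, Sat): 25 × 2 = 50.
The 4 extra days are Monday, Tuesday, Wednesday, Thursday — 1 of them qualifies.
Total: 50 + 1 = 51.

51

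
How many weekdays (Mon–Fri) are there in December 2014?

23 weekdays

Dec 1, 2014 is a Monday.
The range spans 31 days (inclusive of both endpoints).
31 = 7 × 4 + 3, so there are 4 full weeks plus 3 extra days.
Each full week contributes 5 weekdays (Mon–Fri): 4 × 5 = 20.
The 3 extra days are Monday, Tuesday, Wednesday — 3 of them qualify.
Total: 20 + 3 = 23.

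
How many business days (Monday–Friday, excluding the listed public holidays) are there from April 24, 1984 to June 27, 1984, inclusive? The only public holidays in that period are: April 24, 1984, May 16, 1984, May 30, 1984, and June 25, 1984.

43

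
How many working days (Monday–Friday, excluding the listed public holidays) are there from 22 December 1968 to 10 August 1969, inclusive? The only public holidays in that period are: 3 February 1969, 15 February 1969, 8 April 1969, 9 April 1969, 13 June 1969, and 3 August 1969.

161

22 December 1968 is a Sunday.
That's 232 days from start to end, counting both.
232 = 7 × 33 + 1, so there are 33 full weeks plus 1 extra day.
Each full week contributes 5 weekdays (Mon–Fri): 33 × 5 = 165.
The 1 extra day is Sunday — none qualify.
Total: 165 + 0 = 165.
Holidays: 3 February 1969 (Mon); 15 February 1969 (Sat); 8 April 1969 (Tue); 9 April 1969 (Wed); 13 June 1969 (Fri); 3 August 1969 (Sun).
4 of the 6 holidays fall on weekdays; the rest are weekends and were already excluded.
Business days: 165 − 4 = 161.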